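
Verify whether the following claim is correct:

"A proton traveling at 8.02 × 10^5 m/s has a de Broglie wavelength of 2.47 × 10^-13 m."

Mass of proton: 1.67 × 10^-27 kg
False

The claim is incorrect.

Using λ = h/(mv):
λ = (6.626 × 10^-34 J·s) / (1.67 × 10^-27 kg × 8.02 × 10^5 m/s)
λ = 4.95 × 10^-13 m

The actual wavelength differs from the claimed 2.47 × 10^-13 m.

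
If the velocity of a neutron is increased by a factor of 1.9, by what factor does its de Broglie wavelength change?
The wavelength decreases by a factor of 1.9.

From λ = h/(mv), the wavelength is inversely proportional to velocity:

λ ∝ 1/v

If v → 1.9v, then λ → λ/1.9

When velocity is increased by a factor of 1.9, the wavelength decreases by a factor of 1.9.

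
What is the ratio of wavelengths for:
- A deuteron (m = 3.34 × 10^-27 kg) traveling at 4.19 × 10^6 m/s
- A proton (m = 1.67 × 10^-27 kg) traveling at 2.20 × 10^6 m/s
λ₁/λ₂ = 0.263

Using λ = h/(mv):

λ₁ = h/(m₁v₁) = 4.73 × 10^-14 m
λ₂ = h/(m₂v₂) = 1.80 × 10^-13 m

Ratio λ₁/λ₂ = (m₂v₂)/(m₁v₁)
         = (1.67 × 10^-27 kg × 2.20 × 10^6 m/s) / (3.34 × 10^-27 kg × 4.19 × 10^6 m/s)
         = 0.263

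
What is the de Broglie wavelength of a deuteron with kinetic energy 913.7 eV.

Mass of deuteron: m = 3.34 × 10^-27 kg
6.70 × 10^-13 m

Using λ = h/√(2mKE):

First convert KE to Joules: KE = 913.7 eV = 1.464 × 10^-16 J

λ = h/√(2mKE)
λ = (6.626 × 10^-34 J·s) / √(2 × 3.34 × 10^-27 kg × 1.464 × 10^-16 J)
λ = 6.70 × 10^-13 m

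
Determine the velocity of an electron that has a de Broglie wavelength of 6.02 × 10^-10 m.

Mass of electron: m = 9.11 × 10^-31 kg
1.21 × 10^6 m/s

From the de Broglie relation λ = h/(mv), we solve for v:

v = h/(mλ)
v = (6.626 × 10^-34 J·s) / (9.11 × 10^-31 kg × 6.02 × 10^-10 m)
v = 1.21 × 10^6 m/s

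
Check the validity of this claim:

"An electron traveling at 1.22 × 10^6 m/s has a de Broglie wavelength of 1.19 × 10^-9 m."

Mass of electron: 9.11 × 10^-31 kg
False

The claim is incorrect.

Using λ = h/(mv):
λ = (6.626 × 10^-34 J·s) / (9.11 × 10^-31 kg × 1.22 × 10^6 m/s)
λ = 5.96 × 10^-10 m

The actual wavelength differs from the claimed 1.19 × 10^-9 m.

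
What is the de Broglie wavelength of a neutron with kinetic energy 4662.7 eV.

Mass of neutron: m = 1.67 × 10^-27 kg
4.19 × 10^-13 m

Using λ = h/√(2mKE):

First convert KE to Joules: KE = 4662.7 eV = 7.470 × 10^-16 J

λ = h/√(2mKE)
λ = (6.626 × 10^-34 J·s) / √(2 × 1.67 × 10^-27 kg × 7.470 × 10^-16 J)
λ = 4.19 × 10^-13 m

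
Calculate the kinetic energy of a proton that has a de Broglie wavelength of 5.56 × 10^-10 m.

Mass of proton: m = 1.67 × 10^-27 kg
4.25 × 10^-22 J (or 2.65 × 10^-3 eV)

From λ = h/√(2mKE), we solve for KE:

λ² = h²/(2mKE)
KE = h²/(2mλ²)
KE = (6.626 × 10^-34 J·s)² / (2 × 1.67 × 10^-27 kg × (5.56 × 10^-10 m)²)
KE = 4.25 × 10^-22 J
KE = 2.65 × 10^-3 eV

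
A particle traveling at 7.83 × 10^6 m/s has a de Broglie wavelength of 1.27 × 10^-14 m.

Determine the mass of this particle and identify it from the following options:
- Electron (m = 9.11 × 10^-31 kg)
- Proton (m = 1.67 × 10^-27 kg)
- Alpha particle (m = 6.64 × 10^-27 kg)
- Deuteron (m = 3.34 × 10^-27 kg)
The particle is an alpha particle.

From λ = h/(mv), solve for mass:

m = h/(λv)
m = (6.626 × 10^-34 J·s) / (1.27 × 10^-14 m × 7.83 × 10^6 m/s)
m = 6.66 × 10^-27 kg

Comparing with the listed masses, this is closest to an alpha particle.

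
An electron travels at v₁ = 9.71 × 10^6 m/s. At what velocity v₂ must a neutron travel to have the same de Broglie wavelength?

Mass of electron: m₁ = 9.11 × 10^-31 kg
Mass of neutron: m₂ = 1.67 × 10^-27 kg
v₂ = 5.30 × 10^3 m/s

For equal de Broglie wavelengths: λ₁ = λ₂

h/(m₁v₁) = h/(m₂v₂)
m₁v₁ = m₂v₂
v₂ = v₁ · (m₁/m₂)

v₂ = 9.71 × 10^6 m/s × (9.11 × 10^-31 kg / 1.67 × 10^-27 kg)
v₂ = 5.30 × 10^3 m/s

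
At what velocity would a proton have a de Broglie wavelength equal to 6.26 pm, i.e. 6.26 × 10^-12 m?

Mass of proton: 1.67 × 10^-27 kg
6.34 × 10^4 m/s

From λ = h/(mv), solve for v:

v = h/(mλ)
v = (6.626 × 10^-34 J·s) / (1.67 × 10^-27 kg × 6.26 × 10^-12 m)
v = 6.34 × 10^4 m/s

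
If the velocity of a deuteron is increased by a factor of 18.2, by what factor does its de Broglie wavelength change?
The wavelength decreases by a factor of 18.2.

From λ = h/(mv), the wavelength is inversely proportional to velocity:

λ ∝ 1/v

If v → 18.2v, then λ → λ/18.2

When velocity is increased by a factor of 18.2, the wavelength decreases by a factor of 18.2.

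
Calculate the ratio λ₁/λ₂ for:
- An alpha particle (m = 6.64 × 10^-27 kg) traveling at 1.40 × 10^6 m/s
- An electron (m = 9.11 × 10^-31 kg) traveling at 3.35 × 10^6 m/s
λ₁/λ₂ = 3.28 × 10^-4

Using λ = h/(mv):

λ₁ = h/(m₁v₁) = 7.13 × 10^-14 m
λ₂ = h/(m₂v₂) = 2.17 × 10^-10 m

Ratio λ₁/λ₂ = (m₂v₂)/(m₁v₁)
         = (9.11 × 10^-31 kg × 3.35 × 10^6 m/s) / (6.64 × 10^-27 kg × 1.40 × 10^6 m/s)
         = 3.28 × 10^-4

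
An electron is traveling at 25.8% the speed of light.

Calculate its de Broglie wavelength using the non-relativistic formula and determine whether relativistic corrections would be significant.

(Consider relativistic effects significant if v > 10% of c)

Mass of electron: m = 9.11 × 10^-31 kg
Yes, relativistic corrections are needed.

Using the non-relativistic de Broglie formula λ = h/(mv):

v = 25.8% × c = 7.735 × 10^7 m/s

λ = h/(mv)
λ = (6.626 × 10^-34 J·s) / (9.11 × 10^-31 kg × 7.735 × 10^7 m/s)
λ = 9.40 × 10^-12 m

Since v = 25.8% of c > 10% of c, relativistic corrections ARE significant and the actual wavelength would differ from this non-relativistic estimate.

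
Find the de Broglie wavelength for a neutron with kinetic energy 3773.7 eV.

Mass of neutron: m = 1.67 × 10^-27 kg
4.66 × 10^-13 m

Using λ = h/√(2mKE):

First convert KE to Joules: KE = 3773.7 eV = 6.046 × 10^-16 J

λ = h/√(2mKE)
λ = (6.626 × 10^-34 J·s) / √(2 × 1.67 × 10^-27 kg × 6.046 × 10^-16 J)
λ = 4.66 × 10^-13 m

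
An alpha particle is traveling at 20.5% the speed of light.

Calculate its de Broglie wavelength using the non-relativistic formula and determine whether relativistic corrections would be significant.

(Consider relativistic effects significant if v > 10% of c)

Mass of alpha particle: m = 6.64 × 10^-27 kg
Yes, relativistic corrections are needed.

Using the non-relativistic de Broglie formula λ = h/(mv):

v = 20.5% × c = 6.146 × 10^7 m/s

λ = h/(mv)
λ = (6.626 × 10^-34 J·s) / (6.64 × 10^-27 kg × 6.146 × 10^7 m/s)
λ = 1.62 × 10^-15 m

Since v = 20.5% of c > 10% of c, relativistic corrections ARE significant and the actual wavelength would differ from this non-relativistic estimate.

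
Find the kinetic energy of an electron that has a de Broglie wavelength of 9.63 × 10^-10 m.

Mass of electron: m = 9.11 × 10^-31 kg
2.60 × 10^-19 J (or 1.62 eV)

From λ = h/√(2mKE), we solve for KE:

λ² = h²/(2mKE)
KE = h²/(2mλ²)
KE = (6.626 × 10^-34 J·s)² / (2 × 9.11 × 10^-31 kg × (9.63 × 10^-10 m)²)
KE = 2.60 × 10^-19 J
KE = 1.62 eV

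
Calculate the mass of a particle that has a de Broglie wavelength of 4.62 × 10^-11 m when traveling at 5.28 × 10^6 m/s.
2.72 × 10^-30 kg

From the de Broglie relation λ = h/(mv), we solve for m:

m = h/(λv)
m = (6.626 × 10^-34 J·s) / (4.62 × 10^-11 m × 5.28 × 10^6 m/s)
m = 2.72 × 10^-30 kg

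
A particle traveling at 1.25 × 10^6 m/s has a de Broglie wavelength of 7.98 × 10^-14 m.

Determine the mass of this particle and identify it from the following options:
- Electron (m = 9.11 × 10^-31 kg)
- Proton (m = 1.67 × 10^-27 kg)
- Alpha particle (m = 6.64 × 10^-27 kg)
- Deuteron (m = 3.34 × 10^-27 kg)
The particle is an alpha particle.

From λ = h/(mv), solve for mass:

m = h/(λv)
m = (6.626 × 10^-34 J·s) / (7.98 × 10^-14 m × 1.25 × 10^6 m/s)
m = 6.64 × 10^-27 kg

Comparing with the listed masses, this is closest to an alpha particle.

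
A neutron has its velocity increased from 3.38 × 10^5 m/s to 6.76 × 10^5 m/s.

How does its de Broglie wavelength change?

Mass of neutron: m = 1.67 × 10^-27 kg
The wavelength decreases by a factor of 2.

Using λ = h/(mv):

Initial wavelength: λ₁ = h/(mv₁) = 1.17 × 10^-12 m
Final wavelength: λ₂ = h/(mv₂) = 5.87 × 10^-13 m

Since λ ∝ 1/v, when velocity increases by a factor of 2, the wavelength decreases by a factor of 2.

λ₂/λ₁ = v₁/v₂ = 1/2

The wavelength decreases by a factor of 2.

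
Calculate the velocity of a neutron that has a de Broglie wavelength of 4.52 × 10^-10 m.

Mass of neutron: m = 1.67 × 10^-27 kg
8.78 × 10^2 m/s

From the de Broglie relation λ = h/(mv), we solve for v:

v = h/(mλ)
v = (6.626 × 10^-34 J·s) / (1.67 × 10^-27 kg × 4.52 × 10^-10 m)
v = 8.78 × 10^2 m/s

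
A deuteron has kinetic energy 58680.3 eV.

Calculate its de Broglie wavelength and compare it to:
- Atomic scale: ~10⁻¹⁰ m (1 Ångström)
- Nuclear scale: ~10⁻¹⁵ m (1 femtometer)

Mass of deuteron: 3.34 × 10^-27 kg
λ = 8.36 × 10^-14 m, which is between nuclear and atomic scales.

Using λ = h/√(2mKE):

KE = 58680.3 eV = 9.402 × 10^-15 J

λ = h/√(2mKE)
λ = (6.626 × 10^-34 J·s) / √(2 × 3.34 × 10^-27 kg × 9.402 × 10^-15 J)
λ = 8.36 × 10^-14 m

Comparison:
- Atomic scale (10⁻¹⁰ m): λ is 0.00084× this size
- Nuclear scale (10⁻¹⁵ m): λ is 84× this size

The wavelength is between nuclear and atomic scales.

This wavelength is appropriate for probing atomic structure but too large for nuclear physics experiments.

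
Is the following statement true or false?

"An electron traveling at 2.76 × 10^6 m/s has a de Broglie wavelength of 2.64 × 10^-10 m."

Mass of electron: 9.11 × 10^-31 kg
True

The claim is correct.

Using λ = h/(mv):
λ = (6.626 × 10^-34 J·s) / (9.11 × 10^-31 kg × 2.76 × 10^6 m/s)
λ = 2.64 × 10^-10 m

This matches the claimed value.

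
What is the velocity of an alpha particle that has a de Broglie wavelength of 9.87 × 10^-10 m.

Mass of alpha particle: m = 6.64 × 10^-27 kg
1.01 × 10^2 m/s

From the de Broglie relation λ = h/(mv), we solve for v:

v = h/(mλ)
v = (6.626 × 10^-34 J·s) / (6.64 × 10^-27 kg × 9.87 × 10^-10 m)
v = 1.01 × 10^2 m/s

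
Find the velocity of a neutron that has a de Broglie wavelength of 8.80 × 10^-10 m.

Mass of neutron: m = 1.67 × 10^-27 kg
4.51 × 10^2 m/s

From the de Broglie relation λ = h/(mv), we solve for v:

v = h/(mλ)
v = (6.626 × 10^-34 J·s) / (1.67 × 10^-27 kg × 8.80 × 10^-10 m)
v = 4.51 × 10^2 m/s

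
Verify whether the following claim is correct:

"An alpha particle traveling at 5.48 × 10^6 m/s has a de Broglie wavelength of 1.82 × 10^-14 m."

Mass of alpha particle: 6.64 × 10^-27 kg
True

The claim is correct.

Using λ = h/(mv):
λ = (6.626 × 10^-34 J·s) / (6.64 × 10^-27 kg × 5.48 × 10^6 m/s)
λ = 1.82 × 10^-14 m

This matches the claimed value.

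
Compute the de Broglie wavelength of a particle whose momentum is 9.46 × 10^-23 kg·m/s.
7.00 × 10^-12 m

Using the de Broglie relation λ = h/p:

λ = h/p
λ = (6.626 × 10^-34 J·s) / (9.46 × 10^-23 kg·m/s)
λ = 7.00 × 10^-12 m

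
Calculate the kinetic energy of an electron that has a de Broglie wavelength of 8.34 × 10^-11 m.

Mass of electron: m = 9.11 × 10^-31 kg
3.46 × 10^-17 J (or 216 eV)

From λ = h/√(2mKE), we solve for KE:

λ² = h²/(2mKE)
KE = h²/(2mλ²)
KE = (6.626 × 10^-34 J·s)² / (2 × 9.11 × 10^-31 kg × (8.34 × 10^-11 m)²)
KE = 3.46 × 10^-17 J
KE = 216 eV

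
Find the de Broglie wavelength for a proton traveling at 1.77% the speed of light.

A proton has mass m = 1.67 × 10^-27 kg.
7.48 × 10^-14 m

Using the de Broglie relation λ = h/(mv):

v = 1.77% × c = 5.306 × 10^6 m/s

λ = h/(mv)
λ = (6.626 × 10^-34 J·s) / (1.67 × 10^-27 kg × 5.306 × 10^6 m/s)
λ = 7.48 × 10^-14 m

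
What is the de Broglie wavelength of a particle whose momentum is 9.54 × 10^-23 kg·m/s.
6.95 × 10^-12 m

Using the de Broglie relation λ = h/p:

λ = h/p
λ = (6.626 × 10^-34 J·s) / (9.54 × 10^-23 kg·m/s)
λ = 6.95 × 10^-12 m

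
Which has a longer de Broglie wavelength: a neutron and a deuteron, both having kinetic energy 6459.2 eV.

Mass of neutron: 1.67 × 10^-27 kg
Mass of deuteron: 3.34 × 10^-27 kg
The neutron has the longer wavelength.

Using λ = h/√(2mKE):

For neutron: λ₁ = h/√(2m₁KE) = 3.56 × 10^-13 m
For deuteron: λ₂ = h/√(2m₂KE) = 2.52 × 10^-13 m

Since λ ∝ 1/√m at constant kinetic energy, the lighter particle has the longer wavelength.

The neutron has the longer de Broglie wavelength.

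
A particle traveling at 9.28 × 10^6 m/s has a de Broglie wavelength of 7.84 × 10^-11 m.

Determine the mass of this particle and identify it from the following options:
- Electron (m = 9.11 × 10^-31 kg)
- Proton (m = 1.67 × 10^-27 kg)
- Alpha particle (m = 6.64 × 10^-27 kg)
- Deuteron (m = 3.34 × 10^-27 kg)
The particle is an electron.

From λ = h/(mv), solve for mass:

m = h/(λv)
m = (6.626 × 10^-34 J·s) / (7.84 × 10^-11 m × 9.28 × 10^6 m/s)
m = 9.11 × 10^-31 kg

Comparing with the listed masses, this is closest to an electron.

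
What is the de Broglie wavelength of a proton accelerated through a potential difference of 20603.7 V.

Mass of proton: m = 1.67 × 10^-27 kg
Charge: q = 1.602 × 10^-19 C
2.00 × 10^-13 m

When a particle is accelerated through voltage V, it gains kinetic energy KE = qV.

The de Broglie wavelength is then λ = h/√(2mqV):

λ = h/√(2mqV)
λ = (6.626 × 10^-34 J·s) / √(2 × 1.67 × 10^-27 kg × 1.602 × 10^-19 C × 20603.7 V)
λ = 2.00 × 10^-13 m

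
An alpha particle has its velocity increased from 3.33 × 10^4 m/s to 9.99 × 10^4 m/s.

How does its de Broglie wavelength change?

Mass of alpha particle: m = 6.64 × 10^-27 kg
The wavelength decreases by a factor of 3.

Using λ = h/(mv):

Initial wavelength: λ₁ = h/(mv₁) = 3.00 × 10^-12 m
Final wavelength: λ₂ = h/(mv₂) = 9.99 × 10^-13 m

Since λ ∝ 1/v, when velocity increases by a factor of 3, the wavelength decreases by a factor of 3.

λ₂/λ₁ = v₁/v₂ = 1/3

The wavelength decreases by a factor of 3.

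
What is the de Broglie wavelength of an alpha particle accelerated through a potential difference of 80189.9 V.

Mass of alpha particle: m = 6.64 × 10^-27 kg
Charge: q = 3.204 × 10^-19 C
3.59 × 10^-14 m

When a particle is accelerated through voltage V, it gains kinetic energy KE = qV.

The de Broglie wavelength is then λ = h/√(2mqV):

λ = h/√(2mqV)
λ = (6.626 × 10^-34 J·s) / √(2 × 6.64 × 10^-27 kg × 3.204 × 10^-19 C × 80189.9 V)
λ = 3.59 × 10^-14 m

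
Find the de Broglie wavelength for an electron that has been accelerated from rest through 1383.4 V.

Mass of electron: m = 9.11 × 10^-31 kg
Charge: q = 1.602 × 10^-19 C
3.30 × 10^-11 m

When a particle is accelerated through voltage V, it gains kinetic energy KE = qV.

The de Broglie wavelength is then λ = h/√(2mqV):

λ = h/√(2mqV)
λ = (6.626 × 10^-34 J·s) / √(2 × 9.11 × 10^-31 kg × 1.602 × 10^-19 C × 1383.4 V)
λ = 3.30 × 10^-11 m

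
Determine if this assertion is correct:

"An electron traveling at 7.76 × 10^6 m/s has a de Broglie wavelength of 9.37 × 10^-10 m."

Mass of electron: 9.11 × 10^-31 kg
False

The claim is incorrect.

Using λ = h/(mv):
λ = (6.626 × 10^-34 J·s) / (9.11 × 10^-31 kg × 7.76 × 10^6 m/s)
λ = 9.37 × 10^-11 m

The actual wavelength differs from the claimed 9.37 × 10^-10 m.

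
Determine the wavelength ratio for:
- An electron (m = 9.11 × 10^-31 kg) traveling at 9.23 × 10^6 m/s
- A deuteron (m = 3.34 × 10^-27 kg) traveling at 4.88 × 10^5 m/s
λ₁/λ₂ = 194

Using λ = h/(mv):

λ₁ = h/(m₁v₁) = 7.88 × 10^-11 m
λ₂ = h/(m₂v₂) = 4.07 × 10^-13 m

Ratio λ₁/λ₂ = (m₂v₂)/(m₁v₁)
         = (3.34 × 10^-27 kg × 4.88 × 10^5 m/s) / (9.11 × 10^-31 kg × 9.23 × 10^6 m/s)
         = 194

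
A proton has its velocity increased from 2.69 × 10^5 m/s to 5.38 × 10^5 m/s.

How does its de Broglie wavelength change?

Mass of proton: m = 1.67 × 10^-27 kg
The wavelength decreases by a factor of 2.

Using λ = h/(mv):

Initial wavelength: λ₁ = h/(mv₁) = 1.47 × 10^-12 m
Final wavelength: λ₂ = h/(mv₂) = 7.37 × 10^-13 m

Since λ ∝ 1/v, when velocity increases by a factor of 2, the wavelength decreases by a factor of 2.

λ₂/λ₁ = v₁/v₂ = 1/2

The wavelength decreases by a factor of 2.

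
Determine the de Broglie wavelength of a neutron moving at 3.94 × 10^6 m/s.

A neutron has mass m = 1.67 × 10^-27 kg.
1.01 × 10^-13 m

Using the de Broglie relation λ = h/(mv):

λ = h/(mv)
λ = (6.626 × 10^-34 J·s) / (1.67 × 10^-27 kg × 3.94 × 10^6 m/s)
λ = 1.01 × 10^-13 m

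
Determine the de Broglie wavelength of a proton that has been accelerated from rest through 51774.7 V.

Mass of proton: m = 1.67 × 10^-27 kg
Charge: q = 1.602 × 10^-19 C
1.26 × 10^-13 m

When a particle is accelerated through voltage V, it gains kinetic energy KE = qV.

The de Broglie wavelength is then λ = h/√(2mqV):

λ = h/√(2mqV)
λ = (6.626 × 10^-34 J·s) / √(2 × 1.67 × 10^-27 kg × 1.602 × 10^-19 C × 51774.7 V)
λ = 1.26 × 10^-13 m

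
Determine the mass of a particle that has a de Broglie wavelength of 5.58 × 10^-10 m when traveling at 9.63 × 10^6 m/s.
1.23 × 10^-31 kg

From the de Broglie relation λ = h/(mv), we solve for m:

m = h/(λv)
m = (6.626 × 10^-34 J·s) / (5.58 × 10^-10 m × 9.63 × 10^6 m/s)
m = 1.23 × 10^-31 kg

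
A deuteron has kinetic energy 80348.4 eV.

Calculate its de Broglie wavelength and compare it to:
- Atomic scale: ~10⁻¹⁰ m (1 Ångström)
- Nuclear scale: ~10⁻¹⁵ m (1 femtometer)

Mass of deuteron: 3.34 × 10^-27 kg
λ = 7.15 × 10^-14 m, which is between nuclear and atomic scales.

Using λ = h/√(2mKE):

KE = 80348.4 eV = 1.287 × 10^-14 J

λ = h/√(2mKE)
λ = (6.626 × 10^-34 J·s) / √(2 × 3.34 × 10^-27 kg × 1.287 × 10^-14 J)
λ = 7.15 × 10^-14 m

Comparison:
- Atomic scale (10⁻¹⁰ m): λ is 0.00071× this size
- Nuclear scale (10⁻¹⁵ m): λ is 71× this size

The wavelength is between nuclear and atomic scales.

This wavelength is appropriate for probing atomic structure but too large for nuclear physics experiments.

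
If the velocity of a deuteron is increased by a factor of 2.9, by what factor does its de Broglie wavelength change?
The wavelength decreases by a factor of 2.9.

From λ = h/(mv), the wavelength is inversely proportional to velocity:

λ ∝ 1/v

If v → 2.9v, then λ → λ/2.9

When velocity is increased by a factor of 2.9, the wavelength decreases by a factor of 2.9.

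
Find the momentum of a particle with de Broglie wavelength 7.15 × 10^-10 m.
9.27 × 10^-25 kg·m/s

From the de Broglie relation λ = h/p, we solve for p:

p = h/λ
p = (6.626 × 10^-34 J·s) / (7.15 × 10^-10 m)
p = 9.27 × 10^-25 kg·m/s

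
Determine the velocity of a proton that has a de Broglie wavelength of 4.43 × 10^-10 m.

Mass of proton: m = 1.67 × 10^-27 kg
8.96 × 10^2 m/s

From the de Broglie relation λ = h/(mv), we solve for v:

v = h/(mλ)
v = (6.626 × 10^-34 J·s) / (1.67 × 10^-27 kg × 4.43 × 10^-10 m)
v = 8.96 × 10^2 m/s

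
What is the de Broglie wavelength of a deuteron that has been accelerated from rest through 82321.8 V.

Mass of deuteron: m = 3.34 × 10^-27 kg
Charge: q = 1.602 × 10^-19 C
7.06 × 10^-14 m

When a particle is accelerated through voltage V, it gains kinetic energy KE = qV.

The de Broglie wavelength is then λ = h/√(2mqV):

λ = h/√(2mqV)
λ = (6.626 × 10^-34 J·s) / √(2 × 3.34 × 10^-27 kg × 1.602 × 10^-19 C × 82321.8 V)
λ = 7.06 × 10^-14 m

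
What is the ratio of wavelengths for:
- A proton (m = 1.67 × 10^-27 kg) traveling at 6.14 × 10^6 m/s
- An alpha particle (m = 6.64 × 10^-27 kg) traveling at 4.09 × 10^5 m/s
λ₁/λ₂ = 0.265

Using λ = h/(mv):

λ₁ = h/(m₁v₁) = 6.46 × 10^-14 m
λ₂ = h/(m₂v₂) = 2.44 × 10^-13 m

Ratio λ₁/λ₂ = (m₂v₂)/(m₁v₁)
         = (6.64 × 10^-27 kg × 4.09 × 10^5 m/s) / (1.67 × 10^-27 kg × 6.14 × 10^6 m/s)
         = 0.265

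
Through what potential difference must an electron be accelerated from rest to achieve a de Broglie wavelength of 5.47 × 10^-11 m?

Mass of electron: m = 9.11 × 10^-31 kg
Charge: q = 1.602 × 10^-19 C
503 V

From λ = h/√(2mqV), we solve for V:

λ² = h²/(2mqV)
V = h²/(2mqλ²)
V = (6.626 × 10^-34 J·s)² / (2 × 9.11 × 10^-31 kg × 1.602 × 10^-19 C × (5.47 × 10^-11 m)²)
V = 503 V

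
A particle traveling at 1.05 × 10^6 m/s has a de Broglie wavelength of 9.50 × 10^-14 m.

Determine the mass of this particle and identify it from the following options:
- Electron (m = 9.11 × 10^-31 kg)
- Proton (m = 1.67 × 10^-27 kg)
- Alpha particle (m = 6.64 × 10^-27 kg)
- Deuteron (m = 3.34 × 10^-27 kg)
The particle is an alpha particle.

From λ = h/(mv), solve for mass:

m = h/(λv)
m = (6.626 × 10^-34 J·s) / (9.50 × 10^-14 m × 1.05 × 10^6 m/s)
m = 6.64 × 10^-27 kg

Comparing with the listed masses, this is closest to an alpha particle.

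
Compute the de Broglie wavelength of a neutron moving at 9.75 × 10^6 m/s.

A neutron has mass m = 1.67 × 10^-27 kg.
4.07 × 10^-14 m

Using the de Broglie relation λ = h/(mv):

λ = h/(mv)
λ = (6.626 × 10^-34 J·s) / (1.67 × 10^-27 kg × 9.75 × 10^6 m/s)
λ = 4.07 × 10^-14 m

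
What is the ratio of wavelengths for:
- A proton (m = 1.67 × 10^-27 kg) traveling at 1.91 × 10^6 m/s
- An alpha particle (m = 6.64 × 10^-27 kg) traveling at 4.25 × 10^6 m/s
λ₁/λ₂ = 8.85

Using λ = h/(mv):

λ₁ = h/(m₁v₁) = 2.08 × 10^-13 m
λ₂ = h/(m₂v₂) = 2.35 × 10^-14 m

Ratio λ₁/λ₂ = (m₂v₂)/(m₁v₁)
         = (6.64 × 10^-27 kg × 4.25 × 10^6 m/s) / (1.67 × 10^-27 kg × 1.91 × 10^6 m/s)
         = 8.85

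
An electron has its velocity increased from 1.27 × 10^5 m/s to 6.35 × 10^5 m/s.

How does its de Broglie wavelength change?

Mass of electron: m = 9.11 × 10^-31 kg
The wavelength decreases by a factor of 5.

Using λ = h/(mv):

Initial wavelength: λ₁ = h/(mv₁) = 5.73 × 10^-9 m
Final wavelength: λ₂ = h/(mv₂) = 1.15 × 10^-9 m

Since λ ∝ 1/v, when velocity increases by a factor of 5, the wavelength decreases by a factor of 5.

λ₂/λ₁ = v₁/v₂ = 1/5

The wavelength decreases by a factor of 5.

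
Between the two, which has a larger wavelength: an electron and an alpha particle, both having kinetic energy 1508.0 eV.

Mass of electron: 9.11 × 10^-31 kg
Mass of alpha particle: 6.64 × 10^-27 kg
The electron has the longer wavelength.

Using λ = h/√(2mKE):

For electron: λ₁ = h/√(2m₁KE) = 3.16 × 10^-11 m
For alpha particle: λ₂ = h/√(2m₂KE) = 3.70 × 10^-13 m

Since λ ∝ 1/√m at constant kinetic energy, the lighter particle has the longer wavelength.

The electron has the longer de Broglie wavelength.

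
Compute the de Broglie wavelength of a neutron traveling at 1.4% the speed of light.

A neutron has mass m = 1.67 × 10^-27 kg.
9.45 × 10^-14 m

Using the de Broglie relation λ = h/(mv):

v = 1.4% × c = 4.197 × 10^6 m/s

λ = h/(mv)
λ = (6.626 × 10^-34 J·s) / (1.67 × 10^-27 kg × 4.197 × 10^6 m/s)
λ = 9.45 × 10^-14 m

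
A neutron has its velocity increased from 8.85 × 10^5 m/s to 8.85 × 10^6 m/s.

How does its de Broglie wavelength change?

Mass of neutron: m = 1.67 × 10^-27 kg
The wavelength decreases by a factor of 10.

Using λ = h/(mv):

Initial wavelength: λ₁ = h/(mv₁) = 4.48 × 10^-13 m
Final wavelength: λ₂ = h/(mv₂) = 4.48 × 10^-14 m

Since λ ∝ 1/v, when velocity increases by a factor of 10, the wavelength decreases by a factor of 10.

λ₂/λ₁ = v₁/v₂ = 1/10

The wavelength decreases by a factor of 10.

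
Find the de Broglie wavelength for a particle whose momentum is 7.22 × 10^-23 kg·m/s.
9.18 × 10^-12 m

Using the de Broglie relation λ = h/p:

λ = h/p
λ = (6.626 × 10^-34 J·s) / (7.22 × 10^-23 kg·m/s)
λ = 9.18 × 10^-12 m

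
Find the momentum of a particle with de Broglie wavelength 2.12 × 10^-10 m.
3.13 × 10^-24 kg·m/s

From the de Broglie relation λ = h/p, we solve for p:

p = h/λ
p = (6.626 × 10^-34 J·s) / (2.12 × 10^-10 m)
p = 3.13 × 10^-24 kg·m/s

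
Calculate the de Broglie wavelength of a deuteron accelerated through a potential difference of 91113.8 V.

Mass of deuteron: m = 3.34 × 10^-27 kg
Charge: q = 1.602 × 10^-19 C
6.71 × 10^-14 m

When a particle is accelerated through voltage V, it gains kinetic energy KE = qV.

The de Broglie wavelength is then λ = h/√(2mqV):

λ = h/√(2mqV)
λ = (6.626 × 10^-34 J·s) / √(2 × 3.34 × 10^-27 kg × 1.602 × 10^-19 C × 91113.8 V)
λ = 6.71 × 10^-14 m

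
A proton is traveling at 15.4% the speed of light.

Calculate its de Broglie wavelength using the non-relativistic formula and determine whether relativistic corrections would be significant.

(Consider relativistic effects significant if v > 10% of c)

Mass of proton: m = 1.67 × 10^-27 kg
Yes, relativistic corrections are needed.

Using the non-relativistic de Broglie formula λ = h/(mv):

v = 15.4% × c = 4.617 × 10^7 m/s

λ = h/(mv)
λ = (6.626 × 10^-34 J·s) / (1.67 × 10^-27 kg × 4.617 × 10^7 m/s)
λ = 8.59 × 10^-15 m

Since v = 15.4% of c > 10% of c, relativistic corrections ARE significant and the actual wavelength would differ from this non-relativistic estimate.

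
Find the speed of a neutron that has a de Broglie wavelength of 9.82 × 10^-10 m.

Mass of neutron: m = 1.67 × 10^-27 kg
4.04 × 10^2 m/s

From the de Broglie relation λ = h/(mv), we solve for v:

v = h/(mλ)
v = (6.626 × 10^-34 J·s) / (1.67 × 10^-27 kg × 9.82 × 10^-10 m)
v = 4.04 × 10^2 m/s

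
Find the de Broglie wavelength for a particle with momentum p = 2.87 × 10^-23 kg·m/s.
2.31 × 10^-11 m

Using the de Broglie relation λ = h/p:

λ = h/p
λ = (6.626 × 10^-34 J·s) / (2.87 × 10^-23 kg·m/s)
λ = 2.31 × 10^-11 m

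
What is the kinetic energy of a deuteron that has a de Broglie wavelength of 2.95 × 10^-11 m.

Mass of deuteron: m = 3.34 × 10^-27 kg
7.55 × 10^-20 J (or 0.471 eV)

From λ = h/√(2mKE), we solve for KE:

λ² = h²/(2mKE)
KE = h²/(2mλ²)
KE = (6.626 × 10^-34 J·s)² / (2 × 3.34 × 10^-27 kg × (2.95 × 10^-11 m)²)
KE = 7.55 × 10^-20 J
KE = 0.471 eV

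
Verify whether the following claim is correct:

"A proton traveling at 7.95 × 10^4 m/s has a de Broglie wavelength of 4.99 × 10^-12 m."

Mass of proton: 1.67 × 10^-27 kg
True

The claim is correct.

Using λ = h/(mv):
λ = (6.626 × 10^-34 J·s) / (1.67 × 10^-27 kg × 7.95 × 10^4 m/s)
λ = 4.99 × 10^-12 m

This matches the claimed value.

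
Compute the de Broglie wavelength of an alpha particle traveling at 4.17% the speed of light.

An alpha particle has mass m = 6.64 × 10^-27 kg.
7.98 × 10^-15 m

Using the de Broglie relation λ = h/(mv):

v = 4.17% × c = 1.250 × 10^7 m/s

λ = h/(mv)
λ = (6.626 × 10^-34 J·s) / (6.64 × 10^-27 kg × 1.250 × 10^7 m/s)
λ = 7.98 × 10^-15 m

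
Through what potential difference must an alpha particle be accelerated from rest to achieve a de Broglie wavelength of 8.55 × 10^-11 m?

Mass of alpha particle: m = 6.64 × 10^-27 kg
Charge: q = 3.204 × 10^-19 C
1.41 × 10^-2 V

From λ = h/√(2mqV), we solve for V:

λ² = h²/(2mqV)
V = h²/(2mqλ²)
V = (6.626 × 10^-34 J·s)² / (2 × 6.64 × 10^-27 kg × 3.204 × 10^-19 C × (8.55 × 10^-11 m)²)
V = 1.41 × 10^-2 V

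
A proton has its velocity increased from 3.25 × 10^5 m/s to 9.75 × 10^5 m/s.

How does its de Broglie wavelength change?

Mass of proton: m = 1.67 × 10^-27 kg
The wavelength decreases by a factor of 3.

Using λ = h/(mv):

Initial wavelength: λ₁ = h/(mv₁) = 1.22 × 10^-12 m
Final wavelength: λ₂ = h/(mv₂) = 4.07 × 10^-13 m

Since λ ∝ 1/v, when velocity increases by a factor of 3, the wavelength decreases by a factor of 3.

λ₂/λ₁ = v₁/v₂ = 1/3

The wavelength decreases by a factor of 3.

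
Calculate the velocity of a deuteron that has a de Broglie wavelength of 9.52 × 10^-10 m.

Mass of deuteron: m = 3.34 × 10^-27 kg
2.08 × 10^2 m/s

From the de Broglie relation λ = h/(mv), we solve for v:

v = h/(mλ)
v = (6.626 × 10^-34 J·s) / (3.34 × 10^-27 kg × 9.52 × 10^-10 m)
v = 2.08 × 10^2 m/s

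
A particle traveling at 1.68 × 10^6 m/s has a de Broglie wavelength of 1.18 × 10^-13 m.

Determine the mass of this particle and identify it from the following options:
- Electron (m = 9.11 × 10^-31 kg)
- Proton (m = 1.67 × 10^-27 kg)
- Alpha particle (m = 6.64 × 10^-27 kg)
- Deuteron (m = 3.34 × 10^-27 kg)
The particle is a deuteron.

From λ = h/(mv), solve for mass:

m = h/(λv)
m = (6.626 × 10^-34 J·s) / (1.18 × 10^-13 m × 1.68 × 10^6 m/s)
m = 3.34 × 10^-27 kg

Comparing with the listed masses, this is closest to a deuteron.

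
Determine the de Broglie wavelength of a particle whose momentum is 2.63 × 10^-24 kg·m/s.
2.52 × 10^-10 m

Using the de Broglie relation λ = h/p:

λ = h/p
λ = (6.626 × 10^-34 J·s) / (2.63 × 10^-24 kg·m/s)
λ = 2.52 × 10^-10 m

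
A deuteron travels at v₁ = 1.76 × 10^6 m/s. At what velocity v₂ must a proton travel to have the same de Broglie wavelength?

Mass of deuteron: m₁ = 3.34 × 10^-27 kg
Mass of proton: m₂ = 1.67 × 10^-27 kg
v₂ = 3.52 × 10^6 m/s

For equal de Broglie wavelengths: λ₁ = λ₂

h/(m₁v₁) = h/(m₂v₂)
m₁v₁ = m₂v₂
v₂ = v₁ · (m₁/m₂)

v₂ = 1.76 × 10^6 m/s × (3.34 × 10^-27 kg / 1.67 × 10^-27 kg)
v₂ = 3.52 × 10^6 m/s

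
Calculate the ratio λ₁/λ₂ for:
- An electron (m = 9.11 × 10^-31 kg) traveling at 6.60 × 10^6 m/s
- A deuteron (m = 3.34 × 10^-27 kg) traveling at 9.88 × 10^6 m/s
λ₁/λ₂ = 5.49 × 10^3

Using λ = h/(mv):

λ₁ = h/(m₁v₁) = 1.10 × 10^-10 m
λ₂ = h/(m₂v₂) = 2.01 × 10^-14 m

Ratio λ₁/λ₂ = (m₂v₂)/(m₁v₁)
         = (3.34 × 10^-27 kg × 9.88 × 10^6 m/s) / (9.11 × 10^-31 kg × 6.60 × 10^6 m/s)
         = 5.49 × 10^3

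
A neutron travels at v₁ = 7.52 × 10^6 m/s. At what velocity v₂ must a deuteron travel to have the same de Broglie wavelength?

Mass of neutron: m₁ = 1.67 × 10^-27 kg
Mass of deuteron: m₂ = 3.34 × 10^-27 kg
v₂ = 3.76 × 10^6 m/s

For equal de Broglie wavelengths: λ₁ = λ₂

h/(m₁v₁) = h/(m₂v₂)
m₁v₁ = m₂v₂
v₂ = v₁ · (m₁/m₂)

v₂ = 7.52 × 10^6 m/s × (1.67 × 10^-27 kg / 3.34 × 10^-27 kg)
v₂ = 3.76 × 10^6 m/s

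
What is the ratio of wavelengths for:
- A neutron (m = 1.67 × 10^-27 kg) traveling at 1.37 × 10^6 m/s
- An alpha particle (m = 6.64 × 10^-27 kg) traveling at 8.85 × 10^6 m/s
λ₁/λ₂ = 25.7

Using λ = h/(mv):

λ₁ = h/(m₁v₁) = 2.90 × 10^-13 m
λ₂ = h/(m₂v₂) = 1.13 × 10^-14 m

Ratio λ₁/λ₂ = (m₂v₂)/(m₁v₁)
         = (6.64 × 10^-27 kg × 8.85 × 10^6 m/s) / (1.67 × 10^-27 kg × 1.37 × 10^6 m/s)
         = 25.7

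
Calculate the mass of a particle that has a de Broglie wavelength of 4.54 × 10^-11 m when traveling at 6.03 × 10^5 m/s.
2.42 × 10^-29 kg

From the de Broglie relation λ = h/(mv), we solve for m:

m = h/(λv)
m = (6.626 × 10^-34 J·s) / (4.54 × 10^-11 m × 6.03 × 10^5 m/s)
m = 2.42 × 10^-29 kg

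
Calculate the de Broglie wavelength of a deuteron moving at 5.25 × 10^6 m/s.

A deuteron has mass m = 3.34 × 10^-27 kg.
3.78 × 10^-14 m

Using the de Broglie relation λ = h/(mv):

λ = h/(mv)
λ = (6.626 × 10^-34 J·s) / (3.34 × 10^-27 kg × 5.25 × 10^6 m/s)
λ = 3.78 × 10^-14 m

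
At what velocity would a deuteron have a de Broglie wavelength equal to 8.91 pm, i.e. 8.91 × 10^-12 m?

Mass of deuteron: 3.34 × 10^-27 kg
2.23 × 10^4 m/s

From λ = h/(mv), solve for v:

v = h/(mλ)
v = (6.626 × 10^-34 J·s) / (3.34 × 10^-27 kg × 8.91 × 10^-12 m)
v = 2.23 × 10^4 m/s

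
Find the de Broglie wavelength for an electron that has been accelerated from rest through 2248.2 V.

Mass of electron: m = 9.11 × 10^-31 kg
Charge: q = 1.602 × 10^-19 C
2.59 × 10^-11 m

When a particle is accelerated through voltage V, it gains kinetic energy KE = qV.

The de Broglie wavelength is then λ = h/√(2mqV):

λ = h/√(2mqV)
λ = (6.626 × 10^-34 J·s) / √(2 × 9.11 × 10^-31 kg × 1.602 × 10^-19 C × 2248.2 V)
λ = 2.59 × 10^-11 m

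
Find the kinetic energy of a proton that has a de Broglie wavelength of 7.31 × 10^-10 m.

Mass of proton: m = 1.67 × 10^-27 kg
2.46 × 10^-22 J (or 1.54 × 10^-3 eV)

From λ = h/√(2mKE), we solve for KE:

λ² = h²/(2mKE)
KE = h²/(2mλ²)
KE = (6.626 × 10^-34 J·s)² / (2 × 1.67 × 10^-27 kg × (7.31 × 10^-10 m)²)
KE = 2.46 × 10^-22 J
KE = 1.54 × 10^-3 eV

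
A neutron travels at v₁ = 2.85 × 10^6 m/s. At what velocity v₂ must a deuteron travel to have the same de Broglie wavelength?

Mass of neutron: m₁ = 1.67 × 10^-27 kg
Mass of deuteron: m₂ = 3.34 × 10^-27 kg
v₂ = 1.42 × 10^6 m/s

For equal de Broglie wavelengths: λ₁ = λ₂

h/(m₁v₁) = h/(m₂v₂)
m₁v₁ = m₂v₂
v₂ = v₁ · (m₁/m₂)

v₂ = 2.85 × 10^6 m/s × (1.67 × 10^-27 kg / 3.34 × 10^-27 kg)
v₂ = 1.42 × 10^6 m/s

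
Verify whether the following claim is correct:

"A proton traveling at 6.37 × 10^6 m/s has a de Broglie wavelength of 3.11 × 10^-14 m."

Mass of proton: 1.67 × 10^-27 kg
False

The claim is incorrect.

Using λ = h/(mv):
λ = (6.626 × 10^-34 J·s) / (1.67 × 10^-27 kg × 6.37 × 10^6 m/s)
λ = 6.23 × 10^-14 m

The actual wavelength differs from the claimed 3.11 × 10^-14 m.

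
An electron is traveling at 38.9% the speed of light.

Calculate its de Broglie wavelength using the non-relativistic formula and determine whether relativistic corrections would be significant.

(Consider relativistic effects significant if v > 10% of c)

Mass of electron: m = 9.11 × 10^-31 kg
Yes, relativistic corrections are needed.

Using the non-relativistic de Broglie formula λ = h/(mv):

v = 38.9% × c = 1.166 × 10^8 m/s

λ = h/(mv)
λ = (6.626 × 10^-34 J·s) / (9.11 × 10^-31 kg × 1.166 × 10^8 m/s)
λ = 6.24 × 10^-12 m

Since v = 38.9% of c > 10% of c, relativistic corrections ARE significant and the actual wavelength would differ from this non-relativistic estimate.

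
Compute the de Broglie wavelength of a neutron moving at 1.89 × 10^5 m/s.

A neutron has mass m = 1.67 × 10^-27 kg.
2.10 × 10^-12 m

Using the de Broglie relation λ = h/(mv):

λ = h/(mv)
λ = (6.626 × 10^-34 J·s) / (1.67 × 10^-27 kg × 1.89 × 10^5 m/s)
λ = 2.10 × 10^-12 m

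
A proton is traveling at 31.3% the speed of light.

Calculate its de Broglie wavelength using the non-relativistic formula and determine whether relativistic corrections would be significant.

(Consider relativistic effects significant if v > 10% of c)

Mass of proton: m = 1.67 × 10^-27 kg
Yes, relativistic corrections are needed.

Using the non-relativistic de Broglie formula λ = h/(mv):

v = 31.3% × c = 9.384 × 10^7 m/s

λ = h/(mv)
λ = (6.626 × 10^-34 J·s) / (1.67 × 10^-27 kg × 9.384 × 10^7 m/s)
λ = 4.23 × 10^-15 m

Since v = 31.3% of c > 10% of c, relativistic corrections ARE significant and the actual wavelength would differ from this non-relativistic estimate.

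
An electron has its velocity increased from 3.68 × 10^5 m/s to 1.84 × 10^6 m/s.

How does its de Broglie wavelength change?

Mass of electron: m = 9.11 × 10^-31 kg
The wavelength decreases by a factor of 5.

Using λ = h/(mv):

Initial wavelength: λ₁ = h/(mv₁) = 1.98 × 10^-9 m
Final wavelength: λ₂ = h/(mv₂) = 3.95 × 10^-10 m

Since λ ∝ 1/v, when velocity increases by a factor of 5, the wavelength decreases by a factor of 5.

λ₂/λ₁ = v₁/v₂ = 1/5

The wavelength decreases by a factor of 5.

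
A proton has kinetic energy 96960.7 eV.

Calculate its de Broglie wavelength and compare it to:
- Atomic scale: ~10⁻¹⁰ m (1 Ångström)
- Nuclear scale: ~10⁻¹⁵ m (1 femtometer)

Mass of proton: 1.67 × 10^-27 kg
λ = 9.20 × 10^-14 m, which is between nuclear and atomic scales.

Using λ = h/√(2mKE):

KE = 96960.7 eV = 1.553 × 10^-14 J

λ = h/√(2mKE)
λ = (6.626 × 10^-34 J·s) / √(2 × 1.67 × 10^-27 kg × 1.553 × 10^-14 J)
λ = 9.20 × 10^-14 m

Comparison:
- Atomic scale (10⁻¹⁰ m): λ is 0.00092× this size
- Nuclear scale (10⁻¹⁵ m): λ is 92× this size

The wavelength is between nuclear and atomic scales.

This wavelength is appropriate for probing atomic structure but too large for nuclear physics experiments.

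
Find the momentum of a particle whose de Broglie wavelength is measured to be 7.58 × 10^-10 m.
8.74 × 10^-25 kg·m/s

From the de Broglie relation λ = h/p, we solve for p:

p = h/λ
p = (6.626 × 10^-34 J·s) / (7.58 × 10^-10 m)
p = 8.74 × 10^-25 kg·m/s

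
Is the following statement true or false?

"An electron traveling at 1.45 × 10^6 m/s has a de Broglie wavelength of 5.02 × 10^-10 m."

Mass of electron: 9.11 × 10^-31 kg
True

The claim is correct.

Using λ = h/(mv):
λ = (6.626 × 10^-34 J·s) / (9.11 × 10^-31 kg × 1.45 × 10^6 m/s)
λ = 5.02 × 10^-10 m

This matches the claimed value.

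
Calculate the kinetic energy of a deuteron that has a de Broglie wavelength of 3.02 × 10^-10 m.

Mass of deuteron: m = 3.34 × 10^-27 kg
7.21 × 10^-22 J (or 4.50 × 10^-3 eV)

From λ = h/√(2mKE), we solve for KE:

λ² = h²/(2mKE)
KE = h²/(2mλ²)
KE = (6.626 × 10^-34 J·s)² / (2 × 3.34 × 10^-27 kg × (3.02 × 10^-10 m)²)
KE = 7.21 × 10^-22 J
KE = 4.50 × 10^-3 eV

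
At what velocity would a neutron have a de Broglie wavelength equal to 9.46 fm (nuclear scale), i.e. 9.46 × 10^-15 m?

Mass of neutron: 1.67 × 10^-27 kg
4.19 × 10^7 m/s

From λ = h/(mv), solve for v:

v = h/(mλ)
v = (6.626 × 10^-34 J·s) / (1.67 × 10^-27 kg × 9.46 × 10^-15 m)
v = 4.19 × 10^7 m/s

Note: This velocity is 14.0% of the speed of light, so relativistic corrections would be needed for a more accurate calculation.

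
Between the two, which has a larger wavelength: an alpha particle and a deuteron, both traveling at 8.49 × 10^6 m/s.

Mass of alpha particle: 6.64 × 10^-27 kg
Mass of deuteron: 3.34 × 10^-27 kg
The deuteron has the longer wavelength.

Using λ = h/(mv), since both particles have the same velocity, the wavelength depends only on mass.

For alpha particle: λ₁ = h/(m₁v) = 1.18 × 10^-14 m
For deuteron: λ₂ = h/(m₂v) = 2.34 × 10^-14 m

Since λ ∝ 1/m at constant velocity, the lighter particle has the longer wavelength.

The deuteron has the longer de Broglie wavelength.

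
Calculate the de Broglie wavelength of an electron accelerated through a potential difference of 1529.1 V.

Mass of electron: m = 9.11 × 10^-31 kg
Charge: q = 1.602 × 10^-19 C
3.14 × 10^-11 m

When a particle is accelerated through voltage V, it gains kinetic energy KE = qV.

The de Broglie wavelength is then λ = h/√(2mqV):

λ = h/√(2mqV)
λ = (6.626 × 10^-34 J·s) / √(2 × 9.11 × 10^-31 kg × 1.602 × 10^-19 C × 1529.1 V)
λ = 3.14 × 10^-11 m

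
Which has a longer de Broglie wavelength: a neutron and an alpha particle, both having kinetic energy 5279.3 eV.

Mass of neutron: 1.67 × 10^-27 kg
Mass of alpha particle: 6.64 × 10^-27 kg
The neutron has the longer wavelength.

Using λ = h/√(2mKE):

For neutron: λ₁ = h/√(2m₁KE) = 3.94 × 10^-13 m
For alpha particle: λ₂ = h/√(2m₂KE) = 1.98 × 10^-13 m

Since λ ∝ 1/√m at constant kinetic energy, the lighter particle has the longer wavelength.

The neutron has the longer de Broglie wavelength.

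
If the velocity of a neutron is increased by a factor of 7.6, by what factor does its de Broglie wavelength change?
The wavelength decreases by a factor of 7.6.

From λ = h/(mv), the wavelength is inversely proportional to velocity:

λ ∝ 1/v

If v → 7.6v, then λ → λ/7.6

When velocity is increased by a factor of 7.6, the wavelength decreases by a factor of 7.6.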